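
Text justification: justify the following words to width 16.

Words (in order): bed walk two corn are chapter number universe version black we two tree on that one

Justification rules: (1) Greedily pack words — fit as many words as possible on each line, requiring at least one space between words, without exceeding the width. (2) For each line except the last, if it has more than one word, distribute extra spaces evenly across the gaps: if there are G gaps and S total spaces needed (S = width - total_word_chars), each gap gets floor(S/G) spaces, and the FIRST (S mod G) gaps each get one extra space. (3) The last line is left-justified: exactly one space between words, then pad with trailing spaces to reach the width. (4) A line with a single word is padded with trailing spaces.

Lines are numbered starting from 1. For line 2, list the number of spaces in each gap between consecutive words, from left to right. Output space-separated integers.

Line 1: ['bed', 'walk', 'two'] (min_width=12, slack=4)
Line 2: ['corn', 'are', 'chapter'] (min_width=16, slack=0)
Line 3: ['number', 'universe'] (min_width=15, slack=1)
Line 4: ['version', 'black', 'we'] (min_width=16, slack=0)
Line 5: ['two', 'tree', 'on', 'that'] (min_width=16, slack=0)
Line 6: ['one'] (min_width=3, slack=13)

Answer: 1 1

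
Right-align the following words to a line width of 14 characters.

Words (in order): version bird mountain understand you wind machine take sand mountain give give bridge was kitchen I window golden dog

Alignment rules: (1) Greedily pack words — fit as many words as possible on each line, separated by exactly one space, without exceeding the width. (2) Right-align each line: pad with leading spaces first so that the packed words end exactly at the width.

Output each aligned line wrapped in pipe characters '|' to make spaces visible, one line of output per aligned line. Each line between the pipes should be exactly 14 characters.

Answer: |  version bird|
|      mountain|
|understand you|
|  wind machine|
|     take sand|
| mountain give|
|   give bridge|
| was kitchen I|
| window golden|
|           dog|

Derivation:
Line 1: ['version', 'bird'] (min_width=12, slack=2)
Line 2: ['mountain'] (min_width=8, slack=6)
Line 3: ['understand', 'you'] (min_width=14, slack=0)
Line 4: ['wind', 'machine'] (min_width=12, slack=2)
Line 5: ['take', 'sand'] (min_width=9, slack=5)
Line 6: ['mountain', 'give'] (min_width=13, slack=1)
Line 7: ['give', 'bridge'] (min_width=11, slack=3)
Line 8: ['was', 'kitchen', 'I'] (min_width=13, slack=1)
Line 9: ['window', 'golden'] (min_width=13, slack=1)
Line 10: ['dog'] (min_width=3, slack=11)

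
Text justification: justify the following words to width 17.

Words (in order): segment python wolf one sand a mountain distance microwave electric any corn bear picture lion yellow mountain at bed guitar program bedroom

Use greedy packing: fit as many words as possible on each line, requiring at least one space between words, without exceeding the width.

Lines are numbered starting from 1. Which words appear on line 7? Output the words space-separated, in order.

Line 1: ['segment', 'python'] (min_width=14, slack=3)
Line 2: ['wolf', 'one', 'sand', 'a'] (min_width=15, slack=2)
Line 3: ['mountain', 'distance'] (min_width=17, slack=0)
Line 4: ['microwave'] (min_width=9, slack=8)
Line 5: ['electric', 'any', 'corn'] (min_width=17, slack=0)
Line 6: ['bear', 'picture', 'lion'] (min_width=17, slack=0)
Line 7: ['yellow', 'mountain'] (min_width=15, slack=2)
Line 8: ['at', 'bed', 'guitar'] (min_width=13, slack=4)
Line 9: ['program', 'bedroom'] (min_width=15, slack=2)

Answer: yellow mountain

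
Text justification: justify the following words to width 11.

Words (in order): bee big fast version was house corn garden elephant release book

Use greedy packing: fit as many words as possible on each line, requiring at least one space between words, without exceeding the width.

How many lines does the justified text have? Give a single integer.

Line 1: ['bee', 'big'] (min_width=7, slack=4)
Line 2: ['fast'] (min_width=4, slack=7)
Line 3: ['version', 'was'] (min_width=11, slack=0)
Line 4: ['house', 'corn'] (min_width=10, slack=1)
Line 5: ['garden'] (min_width=6, slack=5)
Line 6: ['elephant'] (min_width=8, slack=3)
Line 7: ['release'] (min_width=7, slack=4)
Line 8: ['book'] (min_width=4, slack=7)
Total lines: 8

Answer: 8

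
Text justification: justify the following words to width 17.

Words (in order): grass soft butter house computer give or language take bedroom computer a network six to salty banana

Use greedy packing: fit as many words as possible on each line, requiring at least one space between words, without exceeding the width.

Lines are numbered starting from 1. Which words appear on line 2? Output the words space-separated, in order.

Answer: house computer

Derivation:
Line 1: ['grass', 'soft', 'butter'] (min_width=17, slack=0)
Line 2: ['house', 'computer'] (min_width=14, slack=3)
Line 3: ['give', 'or', 'language'] (min_width=16, slack=1)
Line 4: ['take', 'bedroom'] (min_width=12, slack=5)
Line 5: ['computer', 'a'] (min_width=10, slack=7)
Line 6: ['network', 'six', 'to'] (min_width=14, slack=3)
Line 7: ['salty', 'banana'] (min_width=12, slack=5)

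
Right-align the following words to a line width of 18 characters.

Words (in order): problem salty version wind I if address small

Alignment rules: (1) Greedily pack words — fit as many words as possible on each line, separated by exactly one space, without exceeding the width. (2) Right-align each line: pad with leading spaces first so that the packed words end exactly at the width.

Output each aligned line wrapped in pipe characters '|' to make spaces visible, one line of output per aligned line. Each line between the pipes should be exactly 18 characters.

Line 1: ['problem', 'salty'] (min_width=13, slack=5)
Line 2: ['version', 'wind', 'I', 'if'] (min_width=17, slack=1)
Line 3: ['address', 'small'] (min_width=13, slack=5)

Answer: |     problem salty|
| version wind I if|
|     address small|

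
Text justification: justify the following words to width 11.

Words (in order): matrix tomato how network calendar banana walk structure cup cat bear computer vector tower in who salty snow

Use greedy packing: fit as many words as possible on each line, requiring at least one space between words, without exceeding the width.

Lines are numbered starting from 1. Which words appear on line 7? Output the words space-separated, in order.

Line 1: ['matrix'] (min_width=6, slack=5)
Line 2: ['tomato', 'how'] (min_width=10, slack=1)
Line 3: ['network'] (min_width=7, slack=4)
Line 4: ['calendar'] (min_width=8, slack=3)
Line 5: ['banana', 'walk'] (min_width=11, slack=0)
Line 6: ['structure'] (min_width=9, slack=2)
Line 7: ['cup', 'cat'] (min_width=7, slack=4)
Line 8: ['bear'] (min_width=4, slack=7)
Line 9: ['computer'] (min_width=8, slack=3)
Line 10: ['vector'] (min_width=6, slack=5)
Line 11: ['tower', 'in'] (min_width=8, slack=3)
Line 12: ['who', 'salty'] (min_width=9, slack=2)
Line 13: ['snow'] (min_width=4, slack=7)

Answer: cup cat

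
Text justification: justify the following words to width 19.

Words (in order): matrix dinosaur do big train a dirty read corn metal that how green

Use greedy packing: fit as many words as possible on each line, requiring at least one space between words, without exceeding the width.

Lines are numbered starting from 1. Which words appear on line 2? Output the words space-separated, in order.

Line 1: ['matrix', 'dinosaur', 'do'] (min_width=18, slack=1)
Line 2: ['big', 'train', 'a', 'dirty'] (min_width=17, slack=2)
Line 3: ['read', 'corn', 'metal'] (min_width=15, slack=4)
Line 4: ['that', 'how', 'green'] (min_width=14, slack=5)

Answer: big train a dirty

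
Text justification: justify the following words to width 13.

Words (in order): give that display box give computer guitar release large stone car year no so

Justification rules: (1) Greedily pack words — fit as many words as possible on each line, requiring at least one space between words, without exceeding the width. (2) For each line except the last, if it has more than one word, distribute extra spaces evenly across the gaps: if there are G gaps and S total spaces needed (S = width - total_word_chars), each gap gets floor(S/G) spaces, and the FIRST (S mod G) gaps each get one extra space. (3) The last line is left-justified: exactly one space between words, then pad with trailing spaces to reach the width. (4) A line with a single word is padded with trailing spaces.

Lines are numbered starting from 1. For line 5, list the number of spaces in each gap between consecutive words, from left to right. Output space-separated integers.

Answer: 1

Derivation:
Line 1: ['give', 'that'] (min_width=9, slack=4)
Line 2: ['display', 'box'] (min_width=11, slack=2)
Line 3: ['give', 'computer'] (min_width=13, slack=0)
Line 4: ['guitar'] (min_width=6, slack=7)
Line 5: ['release', 'large'] (min_width=13, slack=0)
Line 6: ['stone', 'car'] (min_width=9, slack=4)
Line 7: ['year', 'no', 'so'] (min_width=10, slack=3)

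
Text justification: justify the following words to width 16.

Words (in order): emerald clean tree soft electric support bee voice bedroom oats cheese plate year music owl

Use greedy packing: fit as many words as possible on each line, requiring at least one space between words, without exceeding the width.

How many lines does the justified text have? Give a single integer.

Line 1: ['emerald', 'clean'] (min_width=13, slack=3)
Line 2: ['tree', 'soft'] (min_width=9, slack=7)
Line 3: ['electric', 'support'] (min_width=16, slack=0)
Line 4: ['bee', 'voice'] (min_width=9, slack=7)
Line 5: ['bedroom', 'oats'] (min_width=12, slack=4)
Line 6: ['cheese', 'plate'] (min_width=12, slack=4)
Line 7: ['year', 'music', 'owl'] (min_width=14, slack=2)
Total lines: 7

Answer: 7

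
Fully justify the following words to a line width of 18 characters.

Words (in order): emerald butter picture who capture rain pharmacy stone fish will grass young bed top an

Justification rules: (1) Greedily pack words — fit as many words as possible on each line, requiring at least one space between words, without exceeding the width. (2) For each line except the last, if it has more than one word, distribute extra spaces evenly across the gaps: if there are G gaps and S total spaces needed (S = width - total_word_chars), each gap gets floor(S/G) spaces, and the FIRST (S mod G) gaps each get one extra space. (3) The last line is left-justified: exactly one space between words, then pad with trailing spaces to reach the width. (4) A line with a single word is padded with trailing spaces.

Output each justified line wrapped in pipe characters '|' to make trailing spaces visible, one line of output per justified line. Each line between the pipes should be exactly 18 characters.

Line 1: ['emerald', 'butter'] (min_width=14, slack=4)
Line 2: ['picture', 'who'] (min_width=11, slack=7)
Line 3: ['capture', 'rain'] (min_width=12, slack=6)
Line 4: ['pharmacy', 'stone'] (min_width=14, slack=4)
Line 5: ['fish', 'will', 'grass'] (min_width=15, slack=3)
Line 6: ['young', 'bed', 'top', 'an'] (min_width=16, slack=2)

Answer: |emerald     butter|
|picture        who|
|capture       rain|
|pharmacy     stone|
|fish   will  grass|
|young bed top an  |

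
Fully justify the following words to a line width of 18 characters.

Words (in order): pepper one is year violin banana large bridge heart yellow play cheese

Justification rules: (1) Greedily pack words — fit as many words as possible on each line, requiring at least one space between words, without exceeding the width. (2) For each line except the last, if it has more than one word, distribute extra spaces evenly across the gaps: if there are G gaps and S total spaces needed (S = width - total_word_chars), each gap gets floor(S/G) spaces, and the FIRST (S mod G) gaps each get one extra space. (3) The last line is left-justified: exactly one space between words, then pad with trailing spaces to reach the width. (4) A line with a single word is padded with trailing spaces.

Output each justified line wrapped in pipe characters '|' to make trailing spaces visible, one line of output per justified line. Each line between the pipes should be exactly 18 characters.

Answer: |pepper one is year|
|violin      banana|
|large bridge heart|
|yellow play cheese|

Derivation:
Line 1: ['pepper', 'one', 'is', 'year'] (min_width=18, slack=0)
Line 2: ['violin', 'banana'] (min_width=13, slack=5)
Line 3: ['large', 'bridge', 'heart'] (min_width=18, slack=0)
Line 4: ['yellow', 'play', 'cheese'] (min_width=18, slack=0)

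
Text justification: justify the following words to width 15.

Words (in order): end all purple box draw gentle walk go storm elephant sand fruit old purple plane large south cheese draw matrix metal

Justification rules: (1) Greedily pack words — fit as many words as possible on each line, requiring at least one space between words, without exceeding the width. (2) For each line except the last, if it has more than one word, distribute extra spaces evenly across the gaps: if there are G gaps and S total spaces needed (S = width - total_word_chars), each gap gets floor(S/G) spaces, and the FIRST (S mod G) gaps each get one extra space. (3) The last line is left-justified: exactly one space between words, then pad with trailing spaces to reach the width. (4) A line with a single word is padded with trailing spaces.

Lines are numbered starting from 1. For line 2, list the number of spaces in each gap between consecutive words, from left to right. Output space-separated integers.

Line 1: ['end', 'all', 'purple'] (min_width=14, slack=1)
Line 2: ['box', 'draw', 'gentle'] (min_width=15, slack=0)
Line 3: ['walk', 'go', 'storm'] (min_width=13, slack=2)
Line 4: ['elephant', 'sand'] (min_width=13, slack=2)
Line 5: ['fruit', 'old'] (min_width=9, slack=6)
Line 6: ['purple', 'plane'] (min_width=12, slack=3)
Line 7: ['large', 'south'] (min_width=11, slack=4)
Line 8: ['cheese', 'draw'] (min_width=11, slack=4)
Line 9: ['matrix', 'metal'] (min_width=12, slack=3)

Answer: 1 1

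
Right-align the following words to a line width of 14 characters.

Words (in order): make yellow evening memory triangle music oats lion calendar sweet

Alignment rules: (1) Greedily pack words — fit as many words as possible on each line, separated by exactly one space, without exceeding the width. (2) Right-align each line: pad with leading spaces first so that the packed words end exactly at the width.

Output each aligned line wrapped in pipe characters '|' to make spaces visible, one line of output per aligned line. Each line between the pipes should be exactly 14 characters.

Line 1: ['make', 'yellow'] (min_width=11, slack=3)
Line 2: ['evening', 'memory'] (min_width=14, slack=0)
Line 3: ['triangle', 'music'] (min_width=14, slack=0)
Line 4: ['oats', 'lion'] (min_width=9, slack=5)
Line 5: ['calendar', 'sweet'] (min_width=14, slack=0)

Answer: |   make yellow|
|evening memory|
|triangle music|
|     oats lion|
|calendar sweet|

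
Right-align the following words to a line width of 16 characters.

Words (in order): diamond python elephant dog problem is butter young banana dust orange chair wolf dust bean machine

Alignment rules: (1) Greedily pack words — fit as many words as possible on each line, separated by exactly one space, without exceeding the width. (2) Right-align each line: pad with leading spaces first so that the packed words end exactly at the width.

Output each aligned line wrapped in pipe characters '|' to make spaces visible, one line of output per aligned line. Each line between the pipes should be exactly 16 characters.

Line 1: ['diamond', 'python'] (min_width=14, slack=2)
Line 2: ['elephant', 'dog'] (min_width=12, slack=4)
Line 3: ['problem', 'is'] (min_width=10, slack=6)
Line 4: ['butter', 'young'] (min_width=12, slack=4)
Line 5: ['banana', 'dust'] (min_width=11, slack=5)
Line 6: ['orange', 'chair'] (min_width=12, slack=4)
Line 7: ['wolf', 'dust', 'bean'] (min_width=14, slack=2)
Line 8: ['machine'] (min_width=7, slack=9)

Answer: |  diamond python|
|    elephant dog|
|      problem is|
|    butter young|
|     banana dust|
|    orange chair|
|  wolf dust bean|
|         machine|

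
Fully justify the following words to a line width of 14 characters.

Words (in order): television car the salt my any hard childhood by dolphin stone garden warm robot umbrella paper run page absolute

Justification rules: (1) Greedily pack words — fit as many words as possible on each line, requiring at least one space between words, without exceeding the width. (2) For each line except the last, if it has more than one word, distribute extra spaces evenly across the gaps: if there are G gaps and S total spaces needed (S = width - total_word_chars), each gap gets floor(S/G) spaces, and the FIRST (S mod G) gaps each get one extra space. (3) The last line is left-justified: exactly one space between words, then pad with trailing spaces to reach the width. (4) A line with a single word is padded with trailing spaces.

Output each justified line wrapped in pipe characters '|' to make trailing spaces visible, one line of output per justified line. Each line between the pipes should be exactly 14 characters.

Answer: |television car|
|the   salt  my|
|any       hard|
|childhood   by|
|dolphin  stone|
|garden    warm|
|robot umbrella|
|paper run page|
|absolute      |

Derivation:
Line 1: ['television', 'car'] (min_width=14, slack=0)
Line 2: ['the', 'salt', 'my'] (min_width=11, slack=3)
Line 3: ['any', 'hard'] (min_width=8, slack=6)
Line 4: ['childhood', 'by'] (min_width=12, slack=2)
Line 5: ['dolphin', 'stone'] (min_width=13, slack=1)
Line 6: ['garden', 'warm'] (min_width=11, slack=3)
Line 7: ['robot', 'umbrella'] (min_width=14, slack=0)
Line 8: ['paper', 'run', 'page'] (min_width=14, slack=0)
Line 9: ['absolute'] (min_width=8, slack=6)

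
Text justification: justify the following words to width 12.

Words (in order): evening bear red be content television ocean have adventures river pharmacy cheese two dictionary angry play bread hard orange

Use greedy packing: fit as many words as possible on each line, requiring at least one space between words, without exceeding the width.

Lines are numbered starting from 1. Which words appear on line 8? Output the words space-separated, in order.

Line 1: ['evening', 'bear'] (min_width=12, slack=0)
Line 2: ['red', 'be'] (min_width=6, slack=6)
Line 3: ['content'] (min_width=7, slack=5)
Line 4: ['television'] (min_width=10, slack=2)
Line 5: ['ocean', 'have'] (min_width=10, slack=2)
Line 6: ['adventures'] (min_width=10, slack=2)
Line 7: ['river'] (min_width=5, slack=7)
Line 8: ['pharmacy'] (min_width=8, slack=4)
Line 9: ['cheese', 'two'] (min_width=10, slack=2)
Line 10: ['dictionary'] (min_width=10, slack=2)
Line 11: ['angry', 'play'] (min_width=10, slack=2)
Line 12: ['bread', 'hard'] (min_width=10, slack=2)
Line 13: ['orange'] (min_width=6, slack=6)

Answer: pharmacy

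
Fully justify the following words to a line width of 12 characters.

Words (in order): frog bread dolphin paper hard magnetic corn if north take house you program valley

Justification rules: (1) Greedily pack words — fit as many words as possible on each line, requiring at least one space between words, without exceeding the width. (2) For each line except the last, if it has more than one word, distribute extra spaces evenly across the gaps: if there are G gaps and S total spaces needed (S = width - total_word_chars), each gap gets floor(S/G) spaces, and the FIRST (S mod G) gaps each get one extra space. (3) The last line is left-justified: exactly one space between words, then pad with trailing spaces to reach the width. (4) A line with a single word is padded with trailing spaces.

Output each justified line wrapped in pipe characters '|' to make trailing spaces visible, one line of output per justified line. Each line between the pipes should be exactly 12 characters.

Line 1: ['frog', 'bread'] (min_width=10, slack=2)
Line 2: ['dolphin'] (min_width=7, slack=5)
Line 3: ['paper', 'hard'] (min_width=10, slack=2)
Line 4: ['magnetic'] (min_width=8, slack=4)
Line 5: ['corn', 'if'] (min_width=7, slack=5)
Line 6: ['north', 'take'] (min_width=10, slack=2)
Line 7: ['house', 'you'] (min_width=9, slack=3)
Line 8: ['program'] (min_width=7, slack=5)
Line 9: ['valley'] (min_width=6, slack=6)

Answer: |frog   bread|
|dolphin     |
|paper   hard|
|magnetic    |
|corn      if|
|north   take|
|house    you|
|program     |
|valley      |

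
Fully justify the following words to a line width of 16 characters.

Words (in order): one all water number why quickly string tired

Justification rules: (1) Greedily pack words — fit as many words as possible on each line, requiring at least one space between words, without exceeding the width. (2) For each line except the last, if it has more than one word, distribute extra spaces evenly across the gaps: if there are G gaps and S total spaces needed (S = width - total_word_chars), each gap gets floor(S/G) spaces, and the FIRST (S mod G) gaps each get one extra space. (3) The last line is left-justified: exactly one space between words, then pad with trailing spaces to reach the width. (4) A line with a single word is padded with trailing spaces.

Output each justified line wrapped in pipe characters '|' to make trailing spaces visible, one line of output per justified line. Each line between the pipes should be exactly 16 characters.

Line 1: ['one', 'all', 'water'] (min_width=13, slack=3)
Line 2: ['number', 'why'] (min_width=10, slack=6)
Line 3: ['quickly', 'string'] (min_width=14, slack=2)
Line 4: ['tired'] (min_width=5, slack=11)

Answer: |one   all  water|
|number       why|
|quickly   string|
|tired           |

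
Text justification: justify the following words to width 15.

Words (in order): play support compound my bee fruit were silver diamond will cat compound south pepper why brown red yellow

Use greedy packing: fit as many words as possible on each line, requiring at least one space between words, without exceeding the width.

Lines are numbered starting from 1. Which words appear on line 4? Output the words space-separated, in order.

Answer: silver diamond

Derivation:
Line 1: ['play', 'support'] (min_width=12, slack=3)
Line 2: ['compound', 'my', 'bee'] (min_width=15, slack=0)
Line 3: ['fruit', 'were'] (min_width=10, slack=5)
Line 4: ['silver', 'diamond'] (min_width=14, slack=1)
Line 5: ['will', 'cat'] (min_width=8, slack=7)
Line 6: ['compound', 'south'] (min_width=14, slack=1)
Line 7: ['pepper', 'why'] (min_width=10, slack=5)
Line 8: ['brown', 'red'] (min_width=9, slack=6)
Line 9: ['yellow'] (min_width=6, slack=9)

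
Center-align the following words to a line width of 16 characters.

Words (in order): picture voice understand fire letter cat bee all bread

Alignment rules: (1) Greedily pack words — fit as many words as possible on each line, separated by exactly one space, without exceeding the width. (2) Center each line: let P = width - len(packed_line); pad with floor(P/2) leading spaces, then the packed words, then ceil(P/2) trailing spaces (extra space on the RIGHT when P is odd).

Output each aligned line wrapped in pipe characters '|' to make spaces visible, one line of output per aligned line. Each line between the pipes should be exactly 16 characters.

Line 1: ['picture', 'voice'] (min_width=13, slack=3)
Line 2: ['understand', 'fire'] (min_width=15, slack=1)
Line 3: ['letter', 'cat', 'bee'] (min_width=14, slack=2)
Line 4: ['all', 'bread'] (min_width=9, slack=7)

Answer: | picture voice  |
|understand fire |
| letter cat bee |
|   all bread    |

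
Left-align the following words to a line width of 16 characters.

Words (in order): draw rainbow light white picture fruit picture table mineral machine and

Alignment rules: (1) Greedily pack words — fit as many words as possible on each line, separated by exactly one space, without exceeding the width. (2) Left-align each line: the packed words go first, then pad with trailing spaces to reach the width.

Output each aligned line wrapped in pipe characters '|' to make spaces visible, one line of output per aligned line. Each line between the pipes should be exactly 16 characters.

Line 1: ['draw', 'rainbow'] (min_width=12, slack=4)
Line 2: ['light', 'white'] (min_width=11, slack=5)
Line 3: ['picture', 'fruit'] (min_width=13, slack=3)
Line 4: ['picture', 'table'] (min_width=13, slack=3)
Line 5: ['mineral', 'machine'] (min_width=15, slack=1)
Line 6: ['and'] (min_width=3, slack=13)

Answer: |draw rainbow    |
|light white     |
|picture fruit   |
|picture table   |
|mineral machine |
|and             |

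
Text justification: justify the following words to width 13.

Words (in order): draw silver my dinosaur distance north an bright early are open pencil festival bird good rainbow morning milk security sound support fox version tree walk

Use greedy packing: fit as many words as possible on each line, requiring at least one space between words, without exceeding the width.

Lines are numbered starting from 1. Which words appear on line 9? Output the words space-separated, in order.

Line 1: ['draw', 'silver'] (min_width=11, slack=2)
Line 2: ['my', 'dinosaur'] (min_width=11, slack=2)
Line 3: ['distance'] (min_width=8, slack=5)
Line 4: ['north', 'an'] (min_width=8, slack=5)
Line 5: ['bright', 'early'] (min_width=12, slack=1)
Line 6: ['are', 'open'] (min_width=8, slack=5)
Line 7: ['pencil'] (min_width=6, slack=7)
Line 8: ['festival', 'bird'] (min_width=13, slack=0)
Line 9: ['good', 'rainbow'] (min_width=12, slack=1)
Line 10: ['morning', 'milk'] (min_width=12, slack=1)
Line 11: ['security'] (min_width=8, slack=5)
Line 12: ['sound', 'support'] (min_width=13, slack=0)
Line 13: ['fox', 'version'] (min_width=11, slack=2)
Line 14: ['tree', 'walk'] (min_width=9, slack=4)

Answer: good rainbow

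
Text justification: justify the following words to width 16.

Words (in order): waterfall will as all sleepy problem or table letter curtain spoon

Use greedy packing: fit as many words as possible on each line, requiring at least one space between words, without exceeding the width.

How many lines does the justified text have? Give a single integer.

Answer: 5

Derivation:
Line 1: ['waterfall', 'will'] (min_width=14, slack=2)
Line 2: ['as', 'all', 'sleepy'] (min_width=13, slack=3)
Line 3: ['problem', 'or', 'table'] (min_width=16, slack=0)
Line 4: ['letter', 'curtain'] (min_width=14, slack=2)
Line 5: ['spoon'] (min_width=5, slack=11)
Total lines: 5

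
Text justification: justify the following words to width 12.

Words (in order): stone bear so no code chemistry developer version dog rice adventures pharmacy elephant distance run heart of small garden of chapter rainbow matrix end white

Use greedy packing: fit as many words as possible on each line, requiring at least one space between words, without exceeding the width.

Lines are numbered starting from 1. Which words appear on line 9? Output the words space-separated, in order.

Line 1: ['stone', 'bear'] (min_width=10, slack=2)
Line 2: ['so', 'no', 'code'] (min_width=10, slack=2)
Line 3: ['chemistry'] (min_width=9, slack=3)
Line 4: ['developer'] (min_width=9, slack=3)
Line 5: ['version', 'dog'] (min_width=11, slack=1)
Line 6: ['rice'] (min_width=4, slack=8)
Line 7: ['adventures'] (min_width=10, slack=2)
Line 8: ['pharmacy'] (min_width=8, slack=4)
Line 9: ['elephant'] (min_width=8, slack=4)
Line 10: ['distance', 'run'] (min_width=12, slack=0)
Line 11: ['heart', 'of'] (min_width=8, slack=4)
Line 12: ['small', 'garden'] (min_width=12, slack=0)
Line 13: ['of', 'chapter'] (min_width=10, slack=2)
Line 14: ['rainbow'] (min_width=7, slack=5)
Line 15: ['matrix', 'end'] (min_width=10, slack=2)
Line 16: ['white'] (min_width=5, slack=7)

Answer: elephant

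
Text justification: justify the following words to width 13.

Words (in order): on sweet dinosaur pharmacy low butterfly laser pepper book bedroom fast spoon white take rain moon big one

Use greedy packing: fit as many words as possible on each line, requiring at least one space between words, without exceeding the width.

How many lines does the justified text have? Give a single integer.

Answer: 10

Derivation:
Line 1: ['on', 'sweet'] (min_width=8, slack=5)
Line 2: ['dinosaur'] (min_width=8, slack=5)
Line 3: ['pharmacy', 'low'] (min_width=12, slack=1)
Line 4: ['butterfly'] (min_width=9, slack=4)
Line 5: ['laser', 'pepper'] (min_width=12, slack=1)
Line 6: ['book', 'bedroom'] (min_width=12, slack=1)
Line 7: ['fast', 'spoon'] (min_width=10, slack=3)
Line 8: ['white', 'take'] (min_width=10, slack=3)
Line 9: ['rain', 'moon', 'big'] (min_width=13, slack=0)
Line 10: ['one'] (min_width=3, slack=10)
Total lines: 10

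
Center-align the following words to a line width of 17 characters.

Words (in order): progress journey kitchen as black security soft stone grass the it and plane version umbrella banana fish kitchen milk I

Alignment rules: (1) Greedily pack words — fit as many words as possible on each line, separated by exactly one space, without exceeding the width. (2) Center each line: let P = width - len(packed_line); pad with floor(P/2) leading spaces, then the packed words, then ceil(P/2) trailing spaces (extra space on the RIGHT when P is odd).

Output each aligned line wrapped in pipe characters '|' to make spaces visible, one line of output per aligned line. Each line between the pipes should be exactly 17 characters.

Answer: |progress journey |
|kitchen as black |
|  security soft  |
| stone grass the |
|  it and plane   |
|version umbrella |
|   banana fish   |
| kitchen milk I  |

Derivation:
Line 1: ['progress', 'journey'] (min_width=16, slack=1)
Line 2: ['kitchen', 'as', 'black'] (min_width=16, slack=1)
Line 3: ['security', 'soft'] (min_width=13, slack=4)
Line 4: ['stone', 'grass', 'the'] (min_width=15, slack=2)
Line 5: ['it', 'and', 'plane'] (min_width=12, slack=5)
Line 6: ['version', 'umbrella'] (min_width=16, slack=1)
Line 7: ['banana', 'fish'] (min_width=11, slack=6)
Line 8: ['kitchen', 'milk', 'I'] (min_width=14, slack=3)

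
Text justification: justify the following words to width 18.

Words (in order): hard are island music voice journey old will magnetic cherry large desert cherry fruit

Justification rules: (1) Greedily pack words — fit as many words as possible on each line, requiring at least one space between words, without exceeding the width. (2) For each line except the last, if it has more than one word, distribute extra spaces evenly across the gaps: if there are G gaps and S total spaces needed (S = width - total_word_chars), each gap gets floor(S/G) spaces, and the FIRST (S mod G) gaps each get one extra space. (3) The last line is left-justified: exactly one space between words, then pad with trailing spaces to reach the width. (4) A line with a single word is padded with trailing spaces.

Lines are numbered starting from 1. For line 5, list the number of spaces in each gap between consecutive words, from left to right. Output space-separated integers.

Answer: 7

Derivation:
Line 1: ['hard', 'are', 'island'] (min_width=15, slack=3)
Line 2: ['music', 'voice'] (min_width=11, slack=7)
Line 3: ['journey', 'old', 'will'] (min_width=16, slack=2)
Line 4: ['magnetic', 'cherry'] (min_width=15, slack=3)
Line 5: ['large', 'desert'] (min_width=12, slack=6)
Line 6: ['cherry', 'fruit'] (min_width=12, slack=6)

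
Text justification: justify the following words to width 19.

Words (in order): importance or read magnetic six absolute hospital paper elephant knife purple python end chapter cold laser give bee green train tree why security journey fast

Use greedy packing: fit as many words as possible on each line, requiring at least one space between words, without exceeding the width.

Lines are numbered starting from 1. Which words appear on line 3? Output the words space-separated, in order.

Answer: absolute hospital

Derivation:
Line 1: ['importance', 'or', 'read'] (min_width=18, slack=1)
Line 2: ['magnetic', 'six'] (min_width=12, slack=7)
Line 3: ['absolute', 'hospital'] (min_width=17, slack=2)
Line 4: ['paper', 'elephant'] (min_width=14, slack=5)
Line 5: ['knife', 'purple', 'python'] (min_width=19, slack=0)
Line 6: ['end', 'chapter', 'cold'] (min_width=16, slack=3)
Line 7: ['laser', 'give', 'bee'] (min_width=14, slack=5)
Line 8: ['green', 'train', 'tree'] (min_width=16, slack=3)
Line 9: ['why', 'security'] (min_width=12, slack=7)
Line 10: ['journey', 'fast'] (min_width=12, slack=7)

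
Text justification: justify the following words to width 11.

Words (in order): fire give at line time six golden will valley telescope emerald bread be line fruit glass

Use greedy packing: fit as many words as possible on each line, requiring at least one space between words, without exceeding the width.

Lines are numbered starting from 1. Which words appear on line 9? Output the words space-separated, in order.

Answer: line fruit

Derivation:
Line 1: ['fire', 'give'] (min_width=9, slack=2)
Line 2: ['at', 'line'] (min_width=7, slack=4)
Line 3: ['time', 'six'] (min_width=8, slack=3)
Line 4: ['golden', 'will'] (min_width=11, slack=0)
Line 5: ['valley'] (min_width=6, slack=5)
Line 6: ['telescope'] (min_width=9, slack=2)
Line 7: ['emerald'] (min_width=7, slack=4)
Line 8: ['bread', 'be'] (min_width=8, slack=3)
Line 9: ['line', 'fruit'] (min_width=10, slack=1)
Line 10: ['glass'] (min_width=5, slack=6)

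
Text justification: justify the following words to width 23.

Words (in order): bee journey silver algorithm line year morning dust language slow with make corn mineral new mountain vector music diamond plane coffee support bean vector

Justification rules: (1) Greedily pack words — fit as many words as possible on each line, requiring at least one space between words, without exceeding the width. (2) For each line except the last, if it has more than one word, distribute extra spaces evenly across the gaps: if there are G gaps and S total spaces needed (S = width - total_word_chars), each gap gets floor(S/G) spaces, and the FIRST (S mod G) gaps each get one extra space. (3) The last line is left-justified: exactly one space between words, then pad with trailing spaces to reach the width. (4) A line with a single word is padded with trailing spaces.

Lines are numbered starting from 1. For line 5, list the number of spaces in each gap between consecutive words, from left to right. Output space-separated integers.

Line 1: ['bee', 'journey', 'silver'] (min_width=18, slack=5)
Line 2: ['algorithm', 'line', 'year'] (min_width=19, slack=4)
Line 3: ['morning', 'dust', 'language'] (min_width=21, slack=2)
Line 4: ['slow', 'with', 'make', 'corn'] (min_width=19, slack=4)
Line 5: ['mineral', 'new', 'mountain'] (min_width=20, slack=3)
Line 6: ['vector', 'music', 'diamond'] (min_width=20, slack=3)
Line 7: ['plane', 'coffee', 'support'] (min_width=20, slack=3)
Line 8: ['bean', 'vector'] (min_width=11, slack=12)

Answer: 3 2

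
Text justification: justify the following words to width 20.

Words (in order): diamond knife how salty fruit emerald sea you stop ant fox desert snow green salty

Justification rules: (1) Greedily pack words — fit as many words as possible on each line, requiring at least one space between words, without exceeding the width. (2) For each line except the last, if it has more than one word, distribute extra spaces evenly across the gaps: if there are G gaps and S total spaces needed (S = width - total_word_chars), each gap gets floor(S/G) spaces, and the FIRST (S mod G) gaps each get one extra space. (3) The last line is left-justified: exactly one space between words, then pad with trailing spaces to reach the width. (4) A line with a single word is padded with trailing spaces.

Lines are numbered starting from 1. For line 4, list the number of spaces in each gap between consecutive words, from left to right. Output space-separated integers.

Answer: 3 2

Derivation:
Line 1: ['diamond', 'knife', 'how'] (min_width=17, slack=3)
Line 2: ['salty', 'fruit', 'emerald'] (min_width=19, slack=1)
Line 3: ['sea', 'you', 'stop', 'ant', 'fox'] (min_width=20, slack=0)
Line 4: ['desert', 'snow', 'green'] (min_width=17, slack=3)
Line 5: ['salty'] (min_width=5, slack=15)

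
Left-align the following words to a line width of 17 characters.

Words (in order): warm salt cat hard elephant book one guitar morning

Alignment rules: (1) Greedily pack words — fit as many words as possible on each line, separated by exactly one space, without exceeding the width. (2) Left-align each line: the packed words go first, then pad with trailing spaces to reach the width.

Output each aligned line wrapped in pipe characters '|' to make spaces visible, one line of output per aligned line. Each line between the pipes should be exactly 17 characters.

Line 1: ['warm', 'salt', 'cat'] (min_width=13, slack=4)
Line 2: ['hard', 'elephant'] (min_width=13, slack=4)
Line 3: ['book', 'one', 'guitar'] (min_width=15, slack=2)
Line 4: ['morning'] (min_width=7, slack=10)

Answer: |warm salt cat    |
|hard elephant    |
|book one guitar  |
|morning          |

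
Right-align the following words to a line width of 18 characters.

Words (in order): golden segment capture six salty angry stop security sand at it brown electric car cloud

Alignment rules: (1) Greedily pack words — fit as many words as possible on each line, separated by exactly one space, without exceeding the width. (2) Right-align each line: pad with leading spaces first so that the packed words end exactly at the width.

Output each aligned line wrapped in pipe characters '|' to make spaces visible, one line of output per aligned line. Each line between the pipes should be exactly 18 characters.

Line 1: ['golden', 'segment'] (min_width=14, slack=4)
Line 2: ['capture', 'six', 'salty'] (min_width=17, slack=1)
Line 3: ['angry', 'stop'] (min_width=10, slack=8)
Line 4: ['security', 'sand', 'at'] (min_width=16, slack=2)
Line 5: ['it', 'brown', 'electric'] (min_width=17, slack=1)
Line 6: ['car', 'cloud'] (min_width=9, slack=9)

Answer: |    golden segment|
| capture six salty|
|        angry stop|
|  security sand at|
| it brown electric|
|         car cloud|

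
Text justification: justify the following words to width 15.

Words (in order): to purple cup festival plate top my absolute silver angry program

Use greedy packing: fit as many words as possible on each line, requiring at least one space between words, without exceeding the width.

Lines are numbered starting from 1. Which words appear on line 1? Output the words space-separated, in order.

Answer: to purple cup

Derivation:
Line 1: ['to', 'purple', 'cup'] (min_width=13, slack=2)
Line 2: ['festival', 'plate'] (min_width=14, slack=1)
Line 3: ['top', 'my', 'absolute'] (min_width=15, slack=0)
Line 4: ['silver', 'angry'] (min_width=12, slack=3)
Line 5: ['program'] (min_width=7, slack=8)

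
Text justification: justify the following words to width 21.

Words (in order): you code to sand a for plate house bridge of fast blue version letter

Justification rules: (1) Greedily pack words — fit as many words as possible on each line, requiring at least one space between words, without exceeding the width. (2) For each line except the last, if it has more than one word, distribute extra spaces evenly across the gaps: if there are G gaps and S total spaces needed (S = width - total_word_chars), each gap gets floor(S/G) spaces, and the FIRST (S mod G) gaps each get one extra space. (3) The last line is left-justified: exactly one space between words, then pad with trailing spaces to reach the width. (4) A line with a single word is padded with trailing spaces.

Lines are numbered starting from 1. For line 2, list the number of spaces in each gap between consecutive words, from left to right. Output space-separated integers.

Line 1: ['you', 'code', 'to', 'sand', 'a'] (min_width=18, slack=3)
Line 2: ['for', 'plate', 'house'] (min_width=15, slack=6)
Line 3: ['bridge', 'of', 'fast', 'blue'] (min_width=19, slack=2)
Line 4: ['version', 'letter'] (min_width=14, slack=7)

Answer: 4 4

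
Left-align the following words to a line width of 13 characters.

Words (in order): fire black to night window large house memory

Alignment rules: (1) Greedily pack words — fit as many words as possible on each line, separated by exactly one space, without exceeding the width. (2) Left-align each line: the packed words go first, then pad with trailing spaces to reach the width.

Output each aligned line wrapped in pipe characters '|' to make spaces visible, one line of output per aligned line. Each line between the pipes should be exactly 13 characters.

Line 1: ['fire', 'black', 'to'] (min_width=13, slack=0)
Line 2: ['night', 'window'] (min_width=12, slack=1)
Line 3: ['large', 'house'] (min_width=11, slack=2)
Line 4: ['memory'] (min_width=6, slack=7)

Answer: |fire black to|
|night window |
|large house  |
|memory       |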